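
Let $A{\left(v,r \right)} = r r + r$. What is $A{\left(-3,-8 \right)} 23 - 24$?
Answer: $1264$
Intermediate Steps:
$A{\left(v,r \right)} = r + r^{2}$ ($A{\left(v,r \right)} = r^{2} + r = r + r^{2}$)
$A{\left(-3,-8 \right)} 23 - 24 = - 8 \left(1 - 8\right) 23 - 24 = \left(-8\right) \left(-7\right) 23 - 24 = 56 \cdot 23 - 24 = 1288 - 24 = 1264$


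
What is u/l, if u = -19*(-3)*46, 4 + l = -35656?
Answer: -1311/17830 ≈ -0.073528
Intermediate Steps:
l = -35660 (l = -4 - 35656 = -35660)
u = 2622 (u = 57*46 = 2622)
u/l = 2622/(-35660) = 2622*(-1/35660) = -1311/17830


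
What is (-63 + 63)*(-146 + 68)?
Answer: 0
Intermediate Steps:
(-63 + 63)*(-146 + 68) = 0*(-78) = 0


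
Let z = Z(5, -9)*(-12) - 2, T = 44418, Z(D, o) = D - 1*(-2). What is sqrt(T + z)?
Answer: 2*sqrt(11083) ≈ 210.55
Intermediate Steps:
Z(D, o) = 2 + D (Z(D, o) = D + 2 = 2 + D)
z = -86 (z = (2 + 5)*(-12) - 2 = 7*(-12) - 2 = -84 - 2 = -86)
sqrt(T + z) = sqrt(44418 - 86) = sqrt(44332) = 2*sqrt(11083)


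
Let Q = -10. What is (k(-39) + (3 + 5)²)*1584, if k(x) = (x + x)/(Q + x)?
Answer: 5090976/49 ≈ 1.0390e+5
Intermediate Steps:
k(x) = 2*x/(-10 + x) (k(x) = (x + x)/(-10 + x) = (2*x)/(-10 + x) = 2*x/(-10 + x))
(k(-39) + (3 + 5)²)*1584 = (2*(-39)/(-10 - 39) + (3 + 5)²)*1584 = (2*(-39)/(-49) + 8²)*1584 = (2*(-39)*(-1/49) + 64)*1584 = (78/49 + 64)*1584 = (3214/49)*1584 = 5090976/49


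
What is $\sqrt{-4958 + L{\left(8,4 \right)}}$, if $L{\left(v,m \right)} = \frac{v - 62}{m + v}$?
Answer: $\frac{5 i \sqrt{794}}{2} \approx 70.445 i$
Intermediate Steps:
$L{\left(v,m \right)} = \frac{-62 + v}{m + v}$
$\sqrt{-4958 + L{\left(8,4 \right)}} = \sqrt{-4958 + \frac{-62 + 8}{4 + 8}} = \sqrt{-4958 + \frac{1}{12} \left(-54\right)} = \sqrt{-4958 - \frac{9}{2}} = \sqrt{- \frac{9925}{2}} = \frac{5 i \sqrt{794}}{2}$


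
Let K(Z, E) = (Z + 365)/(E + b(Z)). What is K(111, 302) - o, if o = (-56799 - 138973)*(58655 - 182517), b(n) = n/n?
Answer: -7347359573116/303 ≈ -2.4249e+10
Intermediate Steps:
b(n) = 1
K(Z, E) = (365 + Z)/(1 + E) (K(Z, E) = (Z + 365)/(E + 1) = (365 + Z)/(1 + E))
o = 24248711464 (o = -195772*(-123862) = 24248711464)
K(111, 302) - o = (365 + 111)/(1 + 302) - 1*24248711464 = 476/303 - 24248711464 = -7347359573116/303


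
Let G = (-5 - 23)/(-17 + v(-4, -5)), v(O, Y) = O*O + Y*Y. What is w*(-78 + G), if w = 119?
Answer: -56525/6 ≈ -9420.8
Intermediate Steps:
v(O, Y) = O**2 + Y**2
G = -7/6 (G = (-5 - 23)/(-17 + ((-4)**2 + (-5)**2)) = -28/(-17 + (16 + 25)) = -28/(-17 + 41) = -28/24 = -28*1/24 = -7/6 ≈ -1.1667)
w*(-78 + G) = 119*(-78 - 7/6) = 119*(-475/6) = -56525/6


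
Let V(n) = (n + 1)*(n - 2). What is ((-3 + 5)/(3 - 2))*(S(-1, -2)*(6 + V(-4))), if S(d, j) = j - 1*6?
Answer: -384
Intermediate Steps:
V(n) = (1 + n)*(-2 + n)
S(d, j) = -6 + j (S(d, j) = j - 6 = -6 + j)
((-3 + 5)/(3 - 2))*(S(-1, -2)*(6 + V(-4))) = ((-3 + 5)/(3 - 2))*((-6 - 2)*(6 + (-2 + (-4)² - 1*(-4)))) = (2/1)*(-8*(6 + (-2 + 16 + 4))) = (2*1)*(-8*(6 + 18)) = 2*(-8*24) = 2*(-192) = -384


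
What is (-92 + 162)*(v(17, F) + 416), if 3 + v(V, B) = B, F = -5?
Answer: 28560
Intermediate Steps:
v(V, B) = -3 + B
(-92 + 162)*(v(17, F) + 416) = (-92 + 162)*((-3 - 5) + 416) = 70*(-8 + 416) = 70*408 = 28560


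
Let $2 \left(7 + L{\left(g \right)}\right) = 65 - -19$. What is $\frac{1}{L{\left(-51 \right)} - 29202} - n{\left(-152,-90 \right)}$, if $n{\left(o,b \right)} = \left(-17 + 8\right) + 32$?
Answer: $- \frac{670842}{29167} \approx -23.0$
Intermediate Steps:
$n{\left(o,b \right)} = 23$ ($n{\left(o,b \right)} = -9 + 32 = 23$)
$L{\left(g \right)} = 35$ ($L{\left(g \right)} = -7 + \frac{65 - -19}{2} = -7 + \frac{65 + 19}{2} = -7 + \frac{1}{2} \cdot 84 = -7 + 42 = 35$)
$\frac{1}{L{\left(-51 \right)} - 29202} - n{\left(-152,-90 \right)} = \frac{1}{35 - 29202} - 23 = \frac{1}{-29167} - 23 = - \frac{1}{29167} - 23 = - \frac{670842}{29167}$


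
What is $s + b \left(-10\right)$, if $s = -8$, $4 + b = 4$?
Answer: $-8$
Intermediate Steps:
$b = 0$ ($b = -4 + 4 = 0$)
$s + b \left(-10\right) = -8 + 0 \left(-10\right) = -8 + 0 = -8$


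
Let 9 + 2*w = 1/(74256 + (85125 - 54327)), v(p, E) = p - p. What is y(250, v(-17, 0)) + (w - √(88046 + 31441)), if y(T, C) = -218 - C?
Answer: -46749029/210108 - √119487 ≈ -568.17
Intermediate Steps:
v(p, E) = 0
w = -945485/210108 (w = -9/2 + 1/(2*(74256 + (85125 - 54327))) = -9/2 + 1/(2*(74256 + 30798)) = -9/2 + (½)/105054 = -9/2 + (½)*(1/105054) = -9/2 + 1/210108 = -945485/210108 ≈ -4.5000)
y(250, v(-17, 0)) + (w - √(88046 + 31441)) = (-218 - 1*0) + (-945485/210108 - √(88046 + 31441)) = (-218 + 0) + (-945485/210108 - √119487) = -218 + (-945485/210108 - √119487) = -46749029/210108 - √119487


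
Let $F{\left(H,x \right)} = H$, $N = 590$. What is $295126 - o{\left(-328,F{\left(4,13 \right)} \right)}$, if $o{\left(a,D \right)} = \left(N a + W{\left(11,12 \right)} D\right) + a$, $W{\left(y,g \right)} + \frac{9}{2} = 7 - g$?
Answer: $489012$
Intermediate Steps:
$W{\left(y,g \right)} = \frac{5}{2} - g$ ($W{\left(y,g \right)} = - \frac{9}{2} - \left(-7 + g\right) = \frac{5}{2} - g$)
$o{\left(a,D \right)} = 591 a - \frac{19 D}{2}$ ($o{\left(a,D \right)} = \left(590 a + \left(\frac{5}{2} - 12\right) D\right) + a = \left(590 a - \frac{19 D}{2}\right) + a = 591 a - \frac{19 D}{2}$)
$295126 - o{\left(-328,F{\left(4,13 \right)} \right)} = 295126 - \left(591 \left(-328\right) - 38\right) = 295126 - \left(-193848 - 38\right) = 295126 - -193886 = 295126 + 193886 = 489012$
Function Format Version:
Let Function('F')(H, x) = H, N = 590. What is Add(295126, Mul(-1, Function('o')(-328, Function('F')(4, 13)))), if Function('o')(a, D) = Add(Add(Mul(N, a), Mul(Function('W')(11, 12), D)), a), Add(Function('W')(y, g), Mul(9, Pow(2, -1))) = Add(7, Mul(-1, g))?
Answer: 489012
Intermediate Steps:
Function('W')(y, g) = Add(Rational(5, 2), Mul(-1, g)) (Function('W')(y, g) = Add(Rational(-9, 2), Add(7, Mul(-1, g))) = Add(Rational(5, 2), Mul(-1, g)))
Function('o')(a, D) = Add(Mul(591, a), Mul(Rational(-19, 2), D)) (Function('o')(a, D) = Add(Add(Mul(590, a), Mul(Add(Rational(5, 2), Mul(-1, 12)), D)), a) = Add(Add(Mul(590, a), Mul(Add(Rational(5, 2), -12), D)), a) = Add(Add(Mul(590, a), Mul(Rational(-19, 2), D)), a) = Add(Mul(591, a), Mul(Rational(-19, 2), D)))
Add(295126, Mul(-1, Function('o')(-328, Function('F')(4, 13)))) = Add(295126, Mul(-1, Add(Mul(591, -328), Mul(Rational(-19, 2), 4)))) = Add(295126, Mul(-1, Add(-193848, -38))) = Add(295126, Mul(-1, -193886)) = Add(295126, 193886) = 489012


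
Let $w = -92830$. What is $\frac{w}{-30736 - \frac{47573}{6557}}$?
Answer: $\frac{121737262}{40316705} \approx 3.0195$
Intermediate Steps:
$\frac{w}{-30736 - \frac{47573}{6557}} = - \frac{92830}{-30736 - \frac{47573}{6557}} = - \frac{92830}{- \frac{201583525}{6557}} = \left(-92830\right) \left(- \frac{6557}{201583525}\right) = \frac{121737262}{40316705}$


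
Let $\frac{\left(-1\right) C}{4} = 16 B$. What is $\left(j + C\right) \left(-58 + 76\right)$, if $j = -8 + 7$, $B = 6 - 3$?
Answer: $-3474$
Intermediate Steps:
$B = 3$
$C = -192$ ($C = - 4 \cdot 16 \cdot 3 = \left(-4\right) 48 = -192$)
$j = -1$
$\left(j + C\right) \left(-58 + 76\right) = \left(-1 - 192\right) \left(-58 + 76\right) = \left(-193\right) 18 = -3474$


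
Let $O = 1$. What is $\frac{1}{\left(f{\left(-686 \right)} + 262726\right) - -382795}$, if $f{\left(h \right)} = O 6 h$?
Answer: $\frac{1}{641405} \approx 1.5591 \cdot 10^{-6}$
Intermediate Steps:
$f{\left(h \right)} = 6 h$ ($f{\left(h \right)} = 1 \cdot 6 h = 6 h$)
$\frac{1}{\left(f{\left(-686 \right)} + 262726\right) - -382795} = \frac{1}{\left(6 \left(-686\right) + 262726\right) - -382795} = \frac{1}{\left(-4116 + 262726\right) + 382795} = \frac{1}{258610 + 382795} = \frac{1}{641405}$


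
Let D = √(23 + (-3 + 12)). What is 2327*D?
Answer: 9308*√2 ≈ 13164.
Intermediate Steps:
D = 4*√2 (D = √(23 + 9) = √32 = 4*√2 ≈ 5.6569)
2327*D = 2327*(4*√2) = 9308*√2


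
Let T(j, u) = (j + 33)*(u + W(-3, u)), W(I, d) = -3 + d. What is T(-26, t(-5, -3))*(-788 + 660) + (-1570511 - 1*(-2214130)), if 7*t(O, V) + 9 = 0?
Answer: 648611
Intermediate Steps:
t(O, V) = -9/7 (t(O, V) = -9/7 + (⅐)*0 = -9/7 + 0 = -9/7)
T(j, u) = (-3 + 2*u)*(33 + j) (T(j, u) = (j + 33)*(u + (-3 + u)) = (33 + j)*(-3 + 2*u) = (-3 + 2*u)*(33 + j))
T(-26, t(-5, -3))*(-788 + 660) + (-1570511 - 1*(-2214130)) = (-99 + 66*(-9/7) - 26*(-9/7) - 26*(-3 - 9/7))*(-788 + 660) + (-1570511 - 1*(-2214130)) = (-99 - 594/7 + 234/7 - 26*(-30/7))*(-128) + (-1570511 + 2214130) = (-99 - 594/7 + 234/7 + 780/7)*(-128) + 643619 = -39*(-128) + 643619 = 4992 + 643619 = 648611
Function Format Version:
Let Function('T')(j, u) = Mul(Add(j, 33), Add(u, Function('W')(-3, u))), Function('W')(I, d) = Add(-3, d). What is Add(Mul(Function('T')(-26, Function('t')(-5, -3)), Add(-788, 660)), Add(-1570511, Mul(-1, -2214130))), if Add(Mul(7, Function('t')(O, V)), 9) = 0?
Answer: 648611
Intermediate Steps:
Function('t')(O, V) = Rational(-9, 7) (Function('t')(O, V) = Add(Rational(-9, 7), Mul(Rational(1, 7), 0)) = Add(Rational(-9, 7), 0) = Rational(-9, 7))
Function('T')(j, u) = Mul(Add(-3, Mul(2, u)), Add(33, j)) (Function('T')(j, u) = Mul(Add(j, 33), Add(u, Add(-3, u))) = Mul(Add(33, j), Add(-3, Mul(2, u))) = Mul(Add(-3, Mul(2, u)), Add(33, j)))
Add(Mul(Function('T')(-26, Function('t')(-5, -3)), Add(-788, 660)), Add(-1570511, Mul(-1, -2214130))) = Add(Mul(Add(-99, Mul(66, Rational(-9, 7)), Mul(-26, Rational(-9, 7)), Mul(-26, Add(-3, Rational(-9, 7)))), Add(-788, 660)), Add(-1570511, Mul(-1, -2214130))) = Add(Mul(Add(-99, Rational(-594, 7), Rational(234, 7), Mul(-26, Rational(-30, 7))), -128), Add(-1570511, 2214130)) = Add(Mul(Add(-99, Rational(-594, 7), Rational(234, 7), Rational(780, 7)), -128), 643619) = Add(Mul(-39, -128), 643619) = Add(4992, 643619) = 648611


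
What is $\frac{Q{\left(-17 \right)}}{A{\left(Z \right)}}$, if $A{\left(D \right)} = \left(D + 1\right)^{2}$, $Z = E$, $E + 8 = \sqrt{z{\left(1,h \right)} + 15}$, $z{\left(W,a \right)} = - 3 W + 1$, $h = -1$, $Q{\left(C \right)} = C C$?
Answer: $\frac{289}{\left(7 - \sqrt{13}\right)^{2}} \approx 25.082$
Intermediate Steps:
$Q{\left(C \right)} = C^{2}$
$z{\left(W,a \right)} = 1 - 3 W$
$E = -8 + \sqrt{13}$ ($E = -8 + \sqrt{\left(1 - 3\right) + 15} = -8 + \sqrt{-2 + 15} = -8 + \sqrt{13} \approx -4.3944$)
$Z = -8 + \sqrt{13} \approx -4.3944$
$A{\left(D \right)} = \left(1 + D\right)^{2}$
$\frac{Q{\left(-17 \right)}}{A{\left(Z \right)}} = \frac{\left(-17\right)^{2}}{\left(1 - \left(8 - \sqrt{13}\right)\right)^{2}} = \frac{289}{\left(-7 + \sqrt{13}\right)^{2}}$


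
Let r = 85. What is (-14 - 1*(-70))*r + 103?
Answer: 4863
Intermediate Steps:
(-14 - 1*(-70))*r + 103 = (-14 - 1*(-70))*85 + 103 = (-14 + 70)*85 + 103 = 56*85 + 103 = 4760 + 103 = 4863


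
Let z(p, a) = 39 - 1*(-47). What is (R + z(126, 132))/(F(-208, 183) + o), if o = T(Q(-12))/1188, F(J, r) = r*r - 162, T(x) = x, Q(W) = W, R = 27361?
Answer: 2717253/3299372 ≈ 0.82357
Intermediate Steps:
z(p, a) = 86 (z(p, a) = 39 + 47 = 86)
F(J, r) = -162 + r² (F(J, r) = r² - 162 = -162 + r²)
o = -1/99 (o = -12/1188 = -12*1/1188 = -1/99 ≈ -0.010101)
(R + z(126, 132))/(F(-208, 183) + o) = (27361 + 86)/((-162 + 183²) - 1/99) = 27447/((-162 + 33489) - 1/99) = 27447/(33327 - 1/99) = 27447/(3299372/99) = 27447*(99/3299372) = 2717253/3299372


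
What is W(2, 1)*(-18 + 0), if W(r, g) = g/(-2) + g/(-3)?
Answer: 15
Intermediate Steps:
W(r, g) = -5*g/6 (W(r, g) = g*(-½) + g*(-⅓) = -g/2 - g/3 = -5*g/6)
W(2, 1)*(-18 + 0) = (-⅚*1)*(-18 + 0) = -⅚*(-18) = 15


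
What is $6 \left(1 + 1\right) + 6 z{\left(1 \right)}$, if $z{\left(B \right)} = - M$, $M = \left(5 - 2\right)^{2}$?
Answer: $-42$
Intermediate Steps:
$M = 9$ ($M = 3^{2} = 9$)
$z{\left(B \right)} = -9$ ($z{\left(B \right)} = \left(-1\right) 9 = -9$)
$6 \left(1 + 1\right) + 6 z{\left(1 \right)} = 6 \left(1 + 1\right) + 6 \left(-9\right) = 6 \cdot 2 - 54 = 12 - 54 = -42$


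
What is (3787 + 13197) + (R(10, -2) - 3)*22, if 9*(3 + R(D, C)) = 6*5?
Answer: 50776/3 ≈ 16925.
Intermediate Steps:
R(D, C) = 1/3 (R(D, C) = -3 + (6*5)/9 = -3 + (1/9)*30 = -3 + 10/3 = 1/3)
(3787 + 13197) + (R(10, -2) - 3)*22 = (3787 + 13197) + (1/3 - 3)*22 = 16984 - 8/3*22 = 16984 - 176/3 = 50776/3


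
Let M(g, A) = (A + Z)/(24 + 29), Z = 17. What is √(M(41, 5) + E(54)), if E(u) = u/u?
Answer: 5*√159/53 ≈ 1.1896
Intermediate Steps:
E(u) = 1
M(g, A) = 17/53 + A/53 (M(g, A) = (A + 17)/(24 + 29) = (17 + A)/53 = (17 + A)*(1/53) = 17/53 + A/53)
√(M(41, 5) + E(54)) = √((17/53 + (1/53)*5) + 1) = √((17/53 + 5/53) + 1) = √(22/53 + 1) = √(75/53) = 5*√159/53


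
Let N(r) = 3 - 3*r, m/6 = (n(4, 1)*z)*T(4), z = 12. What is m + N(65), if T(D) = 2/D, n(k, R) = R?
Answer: -156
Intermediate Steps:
m = 36 (m = 6*((1*12)*(2/4)) = 6*(12*(2*(¼))) = 6*(12*(½)) = 6*6 = 36)
m + N(65) = 36 + (3 - 3*65) = 36 + (3 - 195) = 36 - 192 = -156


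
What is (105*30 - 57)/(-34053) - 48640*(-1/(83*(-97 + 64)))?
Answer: -554936549/31090389 ≈ -17.849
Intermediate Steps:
(105*30 - 57)/(-34053) - 48640*(-1/(83*(-97 + 64))) = (3150 - 57)*(-1/34053) - 48640/((-33*(-83))) = 3093*(-1/34053) - 48640/2739 = -1031/11351 - 48640*1/2739 = -1031/11351 - 48640/2739 = -554936549/31090389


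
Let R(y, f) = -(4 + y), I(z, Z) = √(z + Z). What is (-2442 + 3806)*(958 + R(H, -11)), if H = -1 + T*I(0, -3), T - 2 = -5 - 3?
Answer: 1302620 + 8184*I*√3 ≈ 1.3026e+6 + 14175.0*I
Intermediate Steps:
I(z, Z) = √(Z + z)
T = -6 (T = 2 + (-5 - 3) = 2 - 8 = -6)
H = -1 - 6*I*√3 (H = -1 - 6*√(-3 + 0) = -1 - 6*I*√3 ≈ -1.0 - 10.392*I)
R(y, f) = -4 - y
(-2442 + 3806)*(958 + R(H, -11)) = (-2442 + 3806)*(958 + (-4 - (-1 - 6*I*√3))) = 1364*(958 + (-4 + (1 + 6*I*√3))) = 1364*(958 + (-3 + 6*I*√3)) = 1364*(955 + 6*I*√3) = 1302620 + 8184*I*√3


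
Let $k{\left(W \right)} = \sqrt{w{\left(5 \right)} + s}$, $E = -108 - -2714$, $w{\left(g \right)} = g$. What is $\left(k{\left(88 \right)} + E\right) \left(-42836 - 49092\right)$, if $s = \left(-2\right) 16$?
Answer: $-239564368 - 275784 i \sqrt{3} \approx -2.3956 \cdot 10^{8} - 4.7767 \cdot 10^{5} i$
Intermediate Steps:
$E = 2606$ ($E = -108 + 2714 = 2606$)
$s = -32$
$k{\left(W \right)} = 3 i \sqrt{3}$ ($k{\left(W \right)} = \sqrt{5 - 32} = \sqrt{-27} = 3 i \sqrt{3}$)
$\left(k{\left(88 \right)} + E\right) \left(-42836 - 49092\right) = \left(3 i \sqrt{3} + 2606\right) \left(-42836 - 49092\right) = \left(2606 + 3 i \sqrt{3}\right) \left(-91928\right) = -239564368 - 275784 i \sqrt{3}$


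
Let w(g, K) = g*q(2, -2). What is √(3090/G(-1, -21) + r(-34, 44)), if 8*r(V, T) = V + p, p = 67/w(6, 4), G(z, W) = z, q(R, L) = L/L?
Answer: I*√445371/12 ≈ 55.613*I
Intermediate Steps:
q(R, L) = 1
w(g, K) = g (w(g, K) = g*1 = g)
p = 67/6 ≈ 11.167
r(V, T) = 67/48 + V/8 (r(V, T) = (V + 67/6)/8 = (67/6 + V)/8 = 67/48 + V/8)
√(3090/G(-1, -21) + r(-34, 44)) = √(3090/(-1) + (67/48 + (⅛)*(-34))) = √(3090*(-1) + (67/48 - 17/4)) = √(-3090 - 137/48) = √(-148457/48) = I*√445371/12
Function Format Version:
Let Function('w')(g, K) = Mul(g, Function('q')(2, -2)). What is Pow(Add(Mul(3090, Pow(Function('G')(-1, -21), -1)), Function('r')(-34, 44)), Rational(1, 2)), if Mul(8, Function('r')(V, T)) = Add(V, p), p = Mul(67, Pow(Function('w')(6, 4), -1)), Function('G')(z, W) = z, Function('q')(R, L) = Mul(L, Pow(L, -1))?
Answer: Mul(Rational(1, 12), I, Pow(445371, Rational(1, 2))) ≈ Mul(55.613, I)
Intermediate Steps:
Function('q')(R, L) = 1
Function('w')(g, K) = g (Function('w')(g, K) = Mul(g, 1) = g)
p = Rational(67, 6) (p = Mul(67, Pow(6, -1)) = Mul(67, Rational(1, 6)) = Rational(67, 6) ≈ 11.167)
Function('r')(V, T) = Add(Rational(67, 48), Mul(Rational(1, 8), V)) (Function('r')(V, T) = Mul(Rational(1, 8), Add(V, Rational(67, 6))) = Mul(Rational(1, 8), Add(Rational(67, 6), V)) = Add(Rational(67, 48), Mul(Rational(1, 8), V)))
Pow(Add(Mul(3090, Pow(Function('G')(-1, -21), -1)), Function('r')(-34, 44)), Rational(1, 2)) = Pow(Add(Mul(3090, Pow(-1, -1)), Add(Rational(67, 48), Mul(Rational(1, 8), -34))), Rational(1, 2)) = Pow(Add(Mul(3090, -1), Add(Rational(67, 48), Rational(-17, 4))), Rational(1, 2)) = Pow(Add(-3090, Rational(-137, 48)), Rational(1, 2)) = Pow(Rational(-148457, 48), Rational(1, 2)) = Mul(Rational(1, 12), I, Pow(445371, Rational(1, 2)))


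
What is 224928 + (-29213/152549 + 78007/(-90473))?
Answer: 3104344021718664/13801565677 ≈ 2.2493e+5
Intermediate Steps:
224928 + (-29213/152549 + 78007/(-90473)) = 224928 + (-29213*1/152549 + 78007*(-1/90473)) = 224928 + (-29213/152549 - 78007/90473) = 224928 - 14542877592/13801565677 = 3104344021718664/13801565677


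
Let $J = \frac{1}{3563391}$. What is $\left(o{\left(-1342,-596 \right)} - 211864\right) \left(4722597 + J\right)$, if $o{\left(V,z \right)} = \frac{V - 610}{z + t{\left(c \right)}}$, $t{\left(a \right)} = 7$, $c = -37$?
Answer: $- \frac{2099955223045424208032}{2098837299} \approx -1.0005 \cdot 10^{12}$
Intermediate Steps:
$o{\left(V,z \right)} = \frac{-610 + V}{7 + z}$ ($o{\left(V,z \right)} = \frac{V - 610}{z + 7} = \frac{-610 + V}{7 + z}$)
$J = \frac{1}{3563391} \approx 2.8063 \cdot 10^{-7}$
$\left(o{\left(-1342,-596 \right)} - 211864\right) \left(4722597 + J\right) = \left(\frac{-610 - 1342}{7 - 596} - 211864\right) \left(4722597 + \frac{1}{3563391}\right) = \left(\frac{1}{-589} \left(-1952\right) - 211864\right) \frac{16828459646428}{3563391} = \left(\left(- \frac{1}{589}\right) \left(-1952\right) - 211864\right) \frac{16828459646428}{3563391} = \left(\frac{1952}{589} - 211864\right) \frac{16828459646428}{3563391} = \left(- \frac{124785944}{589}\right) \frac{16828459646428}{3563391} = - \frac{2099955223045424208032}{2098837299}$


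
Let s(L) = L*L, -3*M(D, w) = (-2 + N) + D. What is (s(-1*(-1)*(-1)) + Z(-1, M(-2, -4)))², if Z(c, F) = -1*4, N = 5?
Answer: 9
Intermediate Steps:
M(D, w) = -1 - D/3 (M(D, w) = -((-2 + 5) + D)/3 = -(3 + D)/3 = -1 - D/3)
Z(c, F) = -4
s(L) = L²
(s(-1*(-1)*(-1)) + Z(-1, M(-2, -4)))² = ((-1*(-1)*(-1))² - 4)² = ((1*(-1))² - 4)² = ((-1)² - 4)² = (1 - 4)² = (-3)² = 9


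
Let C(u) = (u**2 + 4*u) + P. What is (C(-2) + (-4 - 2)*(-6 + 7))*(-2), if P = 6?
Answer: 8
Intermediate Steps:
C(u) = 6 + u**2 + 4*u (C(u) = (u**2 + 4*u) + 6 = 6 + u**2 + 4*u)
(C(-2) + (-4 - 2)*(-6 + 7))*(-2) = ((6 + (-2)**2 + 4*(-2)) + (-4 - 2)*(-6 + 7))*(-2) = ((6 + 4 - 8) - 6*1)*(-2) = (2 - 6)*(-2) = -4*(-2) = 8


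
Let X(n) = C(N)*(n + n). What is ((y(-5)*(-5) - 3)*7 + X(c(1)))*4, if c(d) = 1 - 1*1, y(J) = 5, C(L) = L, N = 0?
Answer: -784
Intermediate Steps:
c(d) = 0 (c(d) = 1 - 1 = 0)
X(n) = 0 (X(n) = 0*(n + n) = 0*(2*n) = 0)
((y(-5)*(-5) - 3)*7 + X(c(1)))*4 = ((5*(-5) - 3)*7 + 0)*4 = ((-25 - 3)*7 + 0)*4 = (-28*7 + 0)*4 = (-196 + 0)*4 = -196*4 = -784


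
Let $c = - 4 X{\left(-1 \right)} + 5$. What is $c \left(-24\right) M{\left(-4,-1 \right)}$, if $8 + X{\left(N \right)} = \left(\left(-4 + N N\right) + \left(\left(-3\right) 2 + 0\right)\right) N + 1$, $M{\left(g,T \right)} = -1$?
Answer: $-72$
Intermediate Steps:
$X{\left(N \right)} = -7 + N \left(-10 + N^{2}\right)$ ($X{\left(N \right)} = -8 + \left(\left(\left(-4 + N N\right) + \left(\left(-3\right) 2 + 0\right)\right) N + 1\right) = -8 + \left(\left(\left(-4 + N^{2}\right) + \left(-6 + 0\right)\right) N + 1\right) = -8 + \left(\left(\left(-4 + N^{2}\right) - 6\right) N + 1\right) = -8 + \left(\left(-10 + N^{2}\right) N + 1\right) = -8 + \left(N \left(-10 + N^{2}\right) + 1\right) = -8 + \left(1 + N \left(-10 + N^{2}\right)\right) = -7 + N \left(-10 + N^{2}\right)$)
$c = -3$ ($c = - 4 \left(-7 + \left(-1\right)^{3} - -10\right) + 5 = - 4 \left(-7 - 1 + 10\right) + 5 = \left(-4\right) 2 + 5 = -8 + 5 = -3$)
$c \left(-24\right) M{\left(-4,-1 \right)} = \left(-3\right) \left(-24\right) \left(-1\right) = 72 \left(-1\right) = -72$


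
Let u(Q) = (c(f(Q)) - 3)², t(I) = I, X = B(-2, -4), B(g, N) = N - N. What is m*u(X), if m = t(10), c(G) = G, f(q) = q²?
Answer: 90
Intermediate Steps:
B(g, N) = 0
X = 0
m = 10
u(Q) = (-3 + Q²)² (u(Q) = (Q² - 3)² = (-3 + Q²)²)
m*u(X) = 10*(-3 + 0²)² = 10*(-3 + 0)² = 10*(-3)² = 10*9 = 90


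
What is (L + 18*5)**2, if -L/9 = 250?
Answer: 4665600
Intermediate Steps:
L = -2250 (L = -9*250 = -2250)
(L + 18*5)**2 = (-2250 + 18*5)**2 = (-2250 + 90)**2 = (-2160)**2 = 4665600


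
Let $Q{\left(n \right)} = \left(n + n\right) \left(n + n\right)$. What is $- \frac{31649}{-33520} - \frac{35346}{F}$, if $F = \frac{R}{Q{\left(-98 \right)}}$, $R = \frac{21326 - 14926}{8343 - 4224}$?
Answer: $- \frac{146466481099061}{167600} \approx -8.7391 \cdot 10^{8}$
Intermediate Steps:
$R = \frac{6400}{4119} \approx 1.5538$
$Q{\left(n \right)} = 4 n^{2}$ ($Q{\left(n \right)} = 2 n 2 n = 4 n^{2}$)
$F = \frac{400}{9889719}$ ($F = \frac{6400}{4119 \cdot 4 \left(-98\right)^{2}} = \frac{6400}{4119 \cdot 4 \cdot 9604} = \frac{6400}{4119 \cdot 38416} = \frac{6400}{4119} \cdot \frac{1}{38416} = \frac{400}{9889719} \approx 4.0446 \cdot 10^{-5}$)
$- \frac{31649}{-33520} - \frac{35346}{F} = - \frac{31649}{-33520} - \frac{35346}{\frac{400}{9889719}} = \left(-31649\right) \left(- \frac{1}{33520}\right) - \frac{174781003887}{200} = \frac{31649}{33520} - \frac{174781003887}{200} = - \frac{146466481099061}{167600}$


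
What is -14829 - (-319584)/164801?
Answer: -2443514445/164801 ≈ -14827.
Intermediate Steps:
-14829 - (-319584)/164801 = -14829 - 1*(-319584/164801) = -14829 + 319584/164801 = -2443514445/164801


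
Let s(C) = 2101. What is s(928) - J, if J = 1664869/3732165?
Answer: 7839613796/3732165 ≈ 2100.6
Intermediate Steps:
J = 1664869/3732165 (J = 1664869*(1/3732165) = 1664869/3732165 ≈ 0.44609)
s(928) - J = 2101 - 1*1664869/3732165 = 2101 - 1664869/3732165 = 7839613796/3732165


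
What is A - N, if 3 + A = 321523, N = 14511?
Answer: 307009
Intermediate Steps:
A = 321520 (A = -3 + 321523 = 321520)
A - N = 321520 - 1*14511 = 321520 - 14511 = 307009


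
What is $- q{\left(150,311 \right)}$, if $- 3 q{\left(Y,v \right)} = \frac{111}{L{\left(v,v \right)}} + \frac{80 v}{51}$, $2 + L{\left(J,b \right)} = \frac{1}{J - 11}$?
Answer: $\frac{13204820}{91647} \approx 144.08$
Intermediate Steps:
$L{\left(J,b \right)} = -2 + \frac{1}{-11 + J}$ ($L{\left(J,b \right)} = -2 + \frac{1}{J - 11} = -2 + \frac{1}{-11 + J}$)
$q{\left(Y,v \right)} = - \frac{80 v}{153} - \frac{37 \left(-11 + v\right)}{23 - 2 v}$ ($q{\left(Y,v \right)} = - \frac{\frac{111}{\frac{1}{-11 + v} \left(23 - 2 v\right)} + \frac{80 v}{51}}{3} = - \frac{111 \frac{-11 + v}{23 - 2 v} + 80 v \frac{1}{51}}{3} = - \frac{\frac{111 \left(-11 + v\right)}{23 - 2 v} + \frac{80 v}{51}}{3} = - \frac{\frac{80 v}{51} + \frac{111 \left(-11 + v\right)}{23 - 2 v}}{3} = - \frac{80 v}{153} - \frac{37 \left(-11 + v\right)}{23 - 2 v}$)
$- q{\left(150,311 \right)} = - \frac{-62271 - 160 \cdot 311^{2} + 7501 \cdot 311}{153 \left(-23 + 2 \cdot 311\right)} = - \frac{-62271 - 15475360 + 2332811}{153 \left(-23 + 622\right)} = - \frac{-62271 - 15475360 + 2332811}{153 \cdot 599} = - \frac{-13204820}{153 \cdot 599} = \left(-1\right) \left(- \frac{13204820}{91647}\right) = \frac{13204820}{91647}$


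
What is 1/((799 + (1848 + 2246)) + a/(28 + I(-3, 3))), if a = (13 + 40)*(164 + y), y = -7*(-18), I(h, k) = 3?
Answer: 31/167053 ≈ 0.00018557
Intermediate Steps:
y = 126
a = 15370 (a = (13 + 40)*(164 + 126) = 53*290 = 15370)
1/((799 + (1848 + 2246)) + a/(28 + I(-3, 3))) = 1/((799 + (1848 + 2246)) + 15370/(28 + 3)) = 1/((799 + 4094) + 15370/31) = 1/(4893 + (1/31)*15370) = 1/(4893 + 15370/31) = 1/(167053/31) = 31/167053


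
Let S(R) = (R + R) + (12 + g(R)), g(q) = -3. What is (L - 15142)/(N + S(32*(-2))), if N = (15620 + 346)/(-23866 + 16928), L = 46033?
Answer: -107160879/420794 ≈ -254.66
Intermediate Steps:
N = -7983/3469 (N = 15966/(-6938) = 15966*(-1/6938) = -7983/3469 ≈ -2.3012)
S(R) = 9 + 2*R (S(R) = (R + R) + (12 - 3) = 2*R + 9 = 9 + 2*R)
(L - 15142)/(N + S(32*(-2))) = (46033 - 15142)/(-7983/3469 + (9 + 2*(32*(-2)))) = 30891/(-7983/3469 + (9 + 2*(-64))) = 30891/(-7983/3469 + (9 - 128)) = 30891/(-7983/3469 - 119) = 30891/(-420794/3469) = 30891*(-3469/420794) = -107160879/420794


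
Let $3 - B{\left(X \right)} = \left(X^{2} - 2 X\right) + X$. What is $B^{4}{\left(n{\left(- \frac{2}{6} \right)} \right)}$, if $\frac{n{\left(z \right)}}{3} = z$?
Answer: $1$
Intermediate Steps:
$n{\left(z \right)} = 3 z$
$B{\left(X \right)} = 3 + X - X^{2}$ ($B{\left(X \right)} = 3 - \left(\left(X^{2} - 2 X\right) + X\right) = 3 - \left(X^{2} - X\right) = 3 + X - X^{2}$)
$B^{4}{\left(n{\left(- \frac{2}{6} \right)} \right)} = \left(3 + 3 \left(- \frac{2}{6}\right) - \left(3 \left(- \frac{2}{6}\right)\right)^{2}\right)^{4} = \left(3 + 3 \left(\left(-2\right) \frac{1}{6}\right) - \left(3 \left(\left(-2\right) \frac{1}{6}\right)\right)^{2}\right)^{4} = \left(3 + 3 \left(- \frac{1}{3}\right) - \left(3 \left(- \frac{1}{3}\right)\right)^{2}\right)^{4} = \left(3 - 1 - \left(-1\right)^{2}\right)^{4} = \left(3 - 1 - 1\right)^{4} = 1^{4} = 1$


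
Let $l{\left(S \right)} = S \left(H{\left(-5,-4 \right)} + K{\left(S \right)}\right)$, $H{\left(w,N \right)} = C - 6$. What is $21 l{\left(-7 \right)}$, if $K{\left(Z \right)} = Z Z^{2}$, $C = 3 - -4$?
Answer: $50274$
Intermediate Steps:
$C = 7$ ($C = 3 + 4 = 7$)
$K{\left(Z \right)} = Z^{3}$
$H{\left(w,N \right)} = 1$ ($H{\left(w,N \right)} = 7 - 6 = 1$)
$l{\left(S \right)} = S \left(1 + S^{3}\right)$
$21 l{\left(-7 \right)} = 21 \left(-7 + \left(-7\right)^{4}\right) = 21 \left(-7 + 2401\right) = 21 \cdot 2394 = 50274$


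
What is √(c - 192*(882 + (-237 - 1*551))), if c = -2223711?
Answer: I*√2241759 ≈ 1497.3*I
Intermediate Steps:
√(c - 192*(882 + (-237 - 1*551))) = √(-2223711 - 192*(882 + (-237 - 1*551))) = √(-2223711 - 192*(882 + (-237 - 551))) = √(-2223711 - 192*(882 - 788)) = √(-2223711 - 192*94) = √(-2223711 - 18048) = √(-2241759) = I*√2241759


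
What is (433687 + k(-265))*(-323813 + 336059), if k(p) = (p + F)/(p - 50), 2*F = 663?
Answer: 79663926251/15 ≈ 5.3109e+9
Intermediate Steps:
F = 663/2 (F = (½)*663 = 663/2 ≈ 331.50)
k(p) = (663/2 + p)/(-50 + p) (k(p) = (p + 663/2)/(p - 50) = (663/2 + p)/(-50 + p))
(433687 + k(-265))*(-323813 + 336059) = (433687 + (663/2 - 265)/(-50 - 265))*(-323813 + 336059) = (433687 + (133/2)/(-315))*12246 = (433687 - 1/315*133/2)*12246 = (433687 - 19/90)*12246 = (39031811/90)*12246 = 79663926251/15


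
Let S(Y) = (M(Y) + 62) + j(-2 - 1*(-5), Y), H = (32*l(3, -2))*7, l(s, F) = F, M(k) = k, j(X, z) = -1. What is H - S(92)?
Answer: -601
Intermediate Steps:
H = -448 (H = (32*(-2))*7 = -64*7 = -448)
S(Y) = 61 + Y (S(Y) = (Y + 62) - 1 = (62 + Y) - 1 = 61 + Y)
H - S(92) = -448 - (61 + 92) = -448 - 1*153 = -448 - 153 = -601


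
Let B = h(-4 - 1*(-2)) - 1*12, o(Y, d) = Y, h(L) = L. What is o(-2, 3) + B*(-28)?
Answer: 390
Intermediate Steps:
B = -14 (B = (-4 - 1*(-2)) - 1*12 = (-4 + 2) - 12 = -2 - 12 = -14)
o(-2, 3) + B*(-28) = -2 - 14*(-28) = -2 + 392 = 390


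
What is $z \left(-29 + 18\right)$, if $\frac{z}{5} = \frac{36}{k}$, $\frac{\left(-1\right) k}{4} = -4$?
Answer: $- \frac{495}{4} \approx -123.75$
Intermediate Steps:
$k = 16$ ($k = \left(-4\right) \left(-4\right) = 16$)
$z = \frac{45}{4}$ ($z = 5 \cdot \frac{36}{16} = 5 \cdot 36 \cdot \frac{1}{16} = 5 \cdot \frac{9}{4} = \frac{45}{4} \approx 11.25$)
$z \left(-29 + 18\right) = \frac{45 \left(-29 + 18\right)}{4} = \frac{45}{4} \left(-11\right) = - \frac{495}{4}$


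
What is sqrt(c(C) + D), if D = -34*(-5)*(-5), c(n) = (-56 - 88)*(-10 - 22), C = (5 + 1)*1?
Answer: sqrt(3758) ≈ 61.303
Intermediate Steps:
C = 6 (C = 6*1 = 6)
c(n) = 4608 (c(n) = -144*(-32) = 4608)
D = -850 (D = 170*(-5) = -850)
sqrt(c(C) + D) = sqrt(4608 - 850) = sqrt(3758)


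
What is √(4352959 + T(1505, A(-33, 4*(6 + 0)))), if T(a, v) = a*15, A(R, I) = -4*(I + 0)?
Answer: √4375534 ≈ 2091.8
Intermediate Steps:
A(R, I) = -4*I
T(a, v) = 15*a
√(4352959 + T(1505, A(-33, 4*(6 + 0)))) = √(4352959 + 15*1505) = √(4352959 + 22575) = √4375534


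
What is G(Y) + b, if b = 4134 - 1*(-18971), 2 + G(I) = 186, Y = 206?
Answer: 23289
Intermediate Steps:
G(I) = 184 (G(I) = -2 + 186 = 184)
b = 23105 (b = 4134 + 18971 = 23105)
G(Y) + b = 184 + 23105 = 23289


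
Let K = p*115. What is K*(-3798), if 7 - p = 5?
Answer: -873540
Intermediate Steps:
p = 2 (p = 7 - 1*5 = 7 - 5 = 2)
K = 230 (K = 2*115 = 230)
K*(-3798) = 230*(-3798) = -873540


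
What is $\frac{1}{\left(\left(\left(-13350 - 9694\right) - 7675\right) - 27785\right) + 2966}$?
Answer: $- \frac{1}{55538} \approx -1.8006 \cdot 10^{-5}$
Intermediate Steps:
$\frac{1}{\left(\left(\left(-13350 - 9694\right) - 7675\right) - 27785\right) + 2966} = \frac{1}{\left(\left(-23044 - 7675\right) - 27785\right) + 2966} = \frac{1}{\left(-30719 - 27785\right) + 2966} = \frac{1}{-58504 + 2966} = \frac{1}{-55538} = - \frac{1}{55538}$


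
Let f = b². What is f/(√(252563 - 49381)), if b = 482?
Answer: 116162*√203182/101591 ≈ 515.41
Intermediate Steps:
f = 232324 (f = 482² = 232324)
f/(√(252563 - 49381)) = 232324/(√(252563 - 49381)) = 232324/(√203182) = 232324*(√203182/203182) = 116162*√203182/101591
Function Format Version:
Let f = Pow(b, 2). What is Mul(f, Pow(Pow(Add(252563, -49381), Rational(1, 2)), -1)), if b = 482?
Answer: Mul(Rational(116162, 101591), Pow(203182, Rational(1, 2))) ≈ 515.41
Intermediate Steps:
f = 232324 (f = Pow(482, 2) = 232324)
Mul(f, Pow(Pow(Add(252563, -49381), Rational(1, 2)), -1)) = Mul(232324, Pow(Pow(Add(252563, -49381), Rational(1, 2)), -1)) = Mul(232324, Pow(Pow(203182, Rational(1, 2)), -1)) = Mul(232324, Mul(Rational(1, 203182), Pow(203182, Rational(1, 2)))) = Mul(Rational(116162, 101591), Pow(203182, Rational(1, 2)))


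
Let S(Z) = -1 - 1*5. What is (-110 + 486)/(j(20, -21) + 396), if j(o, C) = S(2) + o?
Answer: 188/205 ≈ 0.91707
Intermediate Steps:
S(Z) = -6 (S(Z) = -1 - 5 = -6)
j(o, C) = -6 + o
(-110 + 486)/(j(20, -21) + 396) = (-110 + 486)/((-6 + 20) + 396) = 376/(14 + 396) = 376/410 = 376*(1/410) = 188/205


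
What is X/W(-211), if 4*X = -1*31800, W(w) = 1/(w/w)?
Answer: -7950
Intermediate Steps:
W(w) = 1 (W(w) = 1/1 = 1)
X = -7950 (X = (-1*31800)/4 = (1/4)*(-31800) = -7950)
X/W(-211) = -7950/1 = -7950*1 = -7950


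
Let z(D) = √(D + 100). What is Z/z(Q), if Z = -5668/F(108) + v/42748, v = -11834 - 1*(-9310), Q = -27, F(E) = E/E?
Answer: -60574547*√73/780151 ≈ -663.40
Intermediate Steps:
F(E) = 1
v = -2524 (v = -11834 + 9310 = -2524)
z(D) = √(100 + D)
Z = -60574547/10687 (Z = -5668/1 - 2524/42748 = -5668*1 - 2524*1/42748 = -5668 - 631/10687 = -60574547/10687 ≈ -5668.1)
Z/z(Q) = -60574547/(10687*√(100 - 27)) = -60574547*√73/73/10687 = -60574547*√73/780151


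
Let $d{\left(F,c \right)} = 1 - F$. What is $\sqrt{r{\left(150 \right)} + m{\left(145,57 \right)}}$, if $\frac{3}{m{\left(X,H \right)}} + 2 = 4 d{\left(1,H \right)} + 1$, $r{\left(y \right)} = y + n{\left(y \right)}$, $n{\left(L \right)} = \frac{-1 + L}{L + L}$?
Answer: $\frac{\sqrt{132747}}{30} \approx 12.145$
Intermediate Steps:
$n{\left(L \right)} = \frac{-1 + L}{2 L}$
$r{\left(y \right)} = y + \frac{-1 + y}{2 y}$
$m{\left(X,H \right)} = -3$ ($m{\left(X,H \right)} = \frac{3}{-2 + \left(4 \left(1 - 1\right) + 1\right)} = \frac{3}{-2 + \left(4 \cdot 0 + 1\right)} = \frac{3}{-2 + \left(0 + 1\right)} = \frac{3}{-2 + 1} = \frac{3}{-1} = 3 \left(-1\right) = -3$)
$\sqrt{r{\left(150 \right)} + m{\left(145,57 \right)}} = \sqrt{\left(\frac{1}{2} + 150 - \frac{1}{2 \cdot 150}\right) - 3} = \sqrt{\left(\frac{1}{2} + 150 - \frac{1}{300}\right) - 3} = \sqrt{\frac{45149}{300} - 3} = \sqrt{\frac{44249}{300}} = \frac{\sqrt{132747}}{30}$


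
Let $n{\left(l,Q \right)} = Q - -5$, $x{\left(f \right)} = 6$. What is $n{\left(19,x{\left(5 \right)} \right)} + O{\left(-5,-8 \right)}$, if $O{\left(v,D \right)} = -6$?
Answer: $5$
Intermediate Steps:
$n{\left(l,Q \right)} = 5 + Q$ ($n{\left(l,Q \right)} = Q + 5 = 5 + Q$)
$n{\left(19,x{\left(5 \right)} \right)} + O{\left(-5,-8 \right)} = \left(5 + 6\right) - 6 = 11 - 6 = 5$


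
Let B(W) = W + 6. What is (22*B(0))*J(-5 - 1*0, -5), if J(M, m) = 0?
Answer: 0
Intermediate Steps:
B(W) = 6 + W
(22*B(0))*J(-5 - 1*0, -5) = (22*(6 + 0))*0 = (22*6)*0 = 132*0 = 0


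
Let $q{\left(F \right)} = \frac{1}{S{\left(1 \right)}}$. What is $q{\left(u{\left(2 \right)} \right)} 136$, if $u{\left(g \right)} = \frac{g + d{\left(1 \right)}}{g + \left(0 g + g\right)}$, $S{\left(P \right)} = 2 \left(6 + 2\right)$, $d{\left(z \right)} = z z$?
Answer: $\frac{17}{2} \approx 8.5$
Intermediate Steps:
$d{\left(z \right)} = z^{2}$
$S{\left(P \right)} = 16$ ($S{\left(P \right)} = 2 \cdot 8 = 16$)
$u{\left(g \right)} = \frac{1 + g}{2 g}$ ($u{\left(g \right)} = \frac{g + 1^{2}}{g + \left(0 g + g\right)} = \frac{g + 1}{g + \left(0 + g\right)} = \frac{1 + g}{g + g} = \frac{1 + g}{2 g}$)
$q{\left(F \right)} = \frac{1}{16}$
$q{\left(u{\left(2 \right)} \right)} 136 = \frac{1}{16} \cdot 136 = \frac{17}{2}$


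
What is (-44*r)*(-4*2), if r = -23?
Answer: -8096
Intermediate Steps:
(-44*r)*(-4*2) = (-44*(-23))*(-4*2) = 1012*(-8) = -8096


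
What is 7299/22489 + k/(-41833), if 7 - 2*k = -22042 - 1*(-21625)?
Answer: 300571399/940782337 ≈ 0.31949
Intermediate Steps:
k = 212 (k = 7/2 - (-22042 - 1*(-21625))/2 = 7/2 - (-22042 + 21625)/2 = 7/2 - ½*(-417) = 7/2 + 417/2 = 212)
7299/22489 + k/(-41833) = 7299/22489 + 212/(-41833) = 7299*(1/22489) + 212*(-1/41833) = 7299/22489 - 212/41833 = 300571399/940782337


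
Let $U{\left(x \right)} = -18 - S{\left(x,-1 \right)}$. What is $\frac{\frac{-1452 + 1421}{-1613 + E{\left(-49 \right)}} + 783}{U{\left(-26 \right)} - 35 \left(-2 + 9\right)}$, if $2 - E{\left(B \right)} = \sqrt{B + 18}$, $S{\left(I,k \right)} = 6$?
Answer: $\frac{- 783 \sqrt{31} + 1261444 i}{269 \left(\sqrt{31} - 1611 i\right)} \approx -2.9109 + 2.4722 \cdot 10^{-7} i$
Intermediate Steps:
$U{\left(x \right)} = -24$ ($U{\left(x \right)} = -18 - 6 = -24$)
$E{\left(B \right)} = 2 - \sqrt{18 + B}$ ($E{\left(B \right)} = 2 - \sqrt{B + 18} = 2 - \sqrt{18 + B}$)
$\frac{\frac{-1452 + 1421}{-1613 + E{\left(-49 \right)}} + 783}{U{\left(-26 \right)} - 35 \left(-2 + 9\right)} = \frac{\frac{-1452 + 1421}{-1613 + \left(2 - \sqrt{18 - 49}\right)} + 783}{-24 - 35 \left(-2 + 9\right)} = \frac{- \frac{31}{-1613 + \left(2 - \sqrt{-31}\right)} + 783}{-24 - 245} = \frac{- \frac{31}{-1613 + \left(2 - i \sqrt{31}\right)} + 783}{-24 - 245} = \frac{- \frac{31}{-1613 + \left(2 - i \sqrt{31}\right)} + 783}{-269} = \left(- \frac{31}{-1611 - i \sqrt{31}} + 783\right) \left(- \frac{1}{269}\right) = \left(783 - \frac{31}{-1611 - i \sqrt{31}}\right) \left(- \frac{1}{269}\right) = - \frac{783}{269} + \frac{31}{269 \left(-1611 - i \sqrt{31}\right)}$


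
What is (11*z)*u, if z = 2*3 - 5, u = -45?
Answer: -495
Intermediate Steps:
z = 1 (z = 6 - 5 = 1)
(11*z)*u = (11*1)*(-45) = 11*(-45) = -495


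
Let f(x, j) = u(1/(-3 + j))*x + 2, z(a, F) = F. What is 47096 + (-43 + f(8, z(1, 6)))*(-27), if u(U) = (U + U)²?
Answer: 48107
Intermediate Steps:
u(U) = 4*U² (u(U) = (2*U)² = 4*U²)
f(x, j) = 2 + 4*x/(-3 + j)² (f(x, j) = (4*(1/(-3 + j))²)*x + 2 = (4/(-3 + j)²)*x + 2 = 4*x/(-3 + j)² + 2 = 2 + 4*x/(-3 + j)²)
47096 + (-43 + f(8, z(1, 6)))*(-27) = 47096 + (-43 + (2 + 4*8/(-3 + 6)²))*(-27) = 47096 + (-43 + (2 + 4*8/3²))*(-27) = 47096 + (-43 + (2 + 4*8*(⅑)))*(-27) = 47096 + (-43 + (2 + 32/9))*(-27) = 47096 + (-43 + 50/9)*(-27) = 47096 - 337/9*(-27) = 47096 + 1011 = 48107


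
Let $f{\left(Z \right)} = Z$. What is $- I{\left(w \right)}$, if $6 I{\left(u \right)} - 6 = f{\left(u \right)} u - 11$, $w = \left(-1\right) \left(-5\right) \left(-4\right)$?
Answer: $- \frac{395}{6} \approx -65.833$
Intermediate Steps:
$w = -20$ ($w = 5 \left(-4\right) = -20$)
$I{\left(u \right)} = - \frac{5}{6} + \frac{u^{2}}{6}$ ($I{\left(u \right)} = 1 + \frac{u u - 11}{6} = 1 + \frac{u^{2} - 11}{6} = 1 + \frac{-11 + u^{2}}{6} = 1 + \left(- \frac{11}{6} + \frac{u^{2}}{6}\right) = - \frac{5}{6} + \frac{u^{2}}{6}$)
$- I{\left(w \right)} = - (- \frac{5}{6} + \frac{\left(-20\right)^{2}}{6}) = - (- \frac{5}{6} + \frac{1}{6} \cdot 400) = - (- \frac{5}{6} + \frac{200}{3}) = \left(-1\right) \frac{395}{6} = - \frac{395}{6}$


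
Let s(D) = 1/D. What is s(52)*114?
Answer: 57/26 ≈ 2.1923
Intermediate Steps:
s(52)*114 = 114/52 = (1/52)*114 = 57/26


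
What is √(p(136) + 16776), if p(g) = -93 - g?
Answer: √16547 ≈ 128.64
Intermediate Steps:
√(p(136) + 16776) = √((-93 - 1*136) + 16776) = √((-93 - 136) + 16776) = √(-229 + 16776) = √16547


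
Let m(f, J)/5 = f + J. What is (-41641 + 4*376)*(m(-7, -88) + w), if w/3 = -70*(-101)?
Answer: -832240695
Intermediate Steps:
m(f, J) = 5*J + 5*f (m(f, J) = 5*(f + J) = 5*(J + f) = 5*J + 5*f)
w = 21210 (w = 3*(-70*(-101)) = 3*7070 = 21210)
(-41641 + 4*376)*(m(-7, -88) + w) = (-41641 + 4*376)*((5*(-88) + 5*(-7)) + 21210) = (-41641 + 1504)*((-440 - 35) + 21210) = -40137*(-475 + 21210) = -40137*20735 = -832240695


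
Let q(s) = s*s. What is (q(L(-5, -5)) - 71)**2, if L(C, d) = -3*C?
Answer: 23716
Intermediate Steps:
q(s) = s**2
(q(L(-5, -5)) - 71)**2 = ((-3*(-5))**2 - 71)**2 = (15**2 - 71)**2 = (225 - 71)**2 = 154**2 = 23716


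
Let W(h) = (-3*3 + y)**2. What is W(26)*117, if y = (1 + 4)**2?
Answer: 29952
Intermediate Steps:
y = 25 (y = 5**2 = 25)
W(h) = 256 (W(h) = (-3*3 + 25)**2 = (-9 + 25)**2 = 16**2 = 256)
W(26)*117 = 256*117 = 29952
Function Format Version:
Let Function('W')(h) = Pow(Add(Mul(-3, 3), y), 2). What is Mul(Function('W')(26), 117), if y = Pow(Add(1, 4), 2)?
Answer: 29952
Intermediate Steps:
y = 25 (y = Pow(5, 2) = 25)
Function('W')(h) = 256 (Function('W')(h) = Pow(Add(Mul(-3, 3), 25), 2) = Pow(Add(-9, 25), 2) = Pow(16, 2) = 256)
Mul(Function('W')(26), 117) = Mul(256, 117) = 29952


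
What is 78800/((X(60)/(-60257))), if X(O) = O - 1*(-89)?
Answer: -4748251600/149 ≈ -3.1867e+7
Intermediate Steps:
X(O) = 89 + O (X(O) = O + 89 = 89 + O)
78800/((X(60)/(-60257))) = 78800/(((89 + 60)/(-60257))) = 78800/((149*(-1/60257))) = 78800/(-149/60257) = 78800*(-60257/149) = -4748251600/149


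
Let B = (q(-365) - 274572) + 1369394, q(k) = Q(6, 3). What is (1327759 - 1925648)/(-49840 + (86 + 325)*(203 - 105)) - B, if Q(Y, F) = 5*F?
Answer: -10468233505/9562 ≈ -1.0948e+6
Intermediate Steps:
q(k) = 15 (q(k) = 5*3 = 15)
B = 1094837 (B = (15 - 274572) + 1369394 = -274557 + 1369394 = 1094837)
(1327759 - 1925648)/(-49840 + (86 + 325)*(203 - 105)) - B = (1327759 - 1925648)/(-49840 + (86 + 325)*(203 - 105)) - 1*1094837 = -597889/(-49840 + 411*98) - 1094837 = -597889/(-49840 + 40278) - 1094837 = -597889/(-9562) - 1094837 = -597889*(-1/9562) - 1094837 = 597889/9562 - 1094837 = -10468233505/9562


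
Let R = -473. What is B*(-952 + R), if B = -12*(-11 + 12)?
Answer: 17100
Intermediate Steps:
B = -12 (B = -12*1 = -12)
B*(-952 + R) = -12*(-952 - 473) = -12*(-1425) = 17100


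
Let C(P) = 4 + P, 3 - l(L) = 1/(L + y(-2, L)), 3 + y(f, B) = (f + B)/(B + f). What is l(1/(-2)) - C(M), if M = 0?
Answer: -⅗ ≈ -0.60000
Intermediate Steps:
y(f, B) = -2 (y(f, B) = -3 + (f + B)/(B + f) = -3 + (B + f)/(B + f) = -3 + 1 = -2)
l(L) = 3 - 1/(-2 + L) (l(L) = 3 - 1/(L - 2) = 3 - 1/(-2 + L))
l(1/(-2)) - C(M) = (-7 + 3/(-2))/(-2 + 1/(-2)) - (4 + 0) = (-7 + 3*(-½))/(-2 - ½) - 1*4 = (-7 - 3/2)/(-5/2) - 4 = -⅖*(-17/2) - 4 = 17/5 - 4 = -⅗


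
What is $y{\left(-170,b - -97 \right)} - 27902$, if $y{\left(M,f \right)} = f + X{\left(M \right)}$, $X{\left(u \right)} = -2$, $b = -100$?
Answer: $-27907$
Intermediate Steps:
$y{\left(M,f \right)} = -2 + f$ ($y{\left(M,f \right)} = f - 2 = -2 + f$)
$y{\left(-170,b - -97 \right)} - 27902 = \left(-2 - 3\right) - 27902 = -5 - 27902 = -27907$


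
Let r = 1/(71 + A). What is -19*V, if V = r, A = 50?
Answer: -19/121 ≈ -0.15702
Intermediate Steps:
r = 1/121 (r = 1/(71 + 50) = 1/121 ≈ 0.0082645)
V = 1/121 ≈ 0.0082645
-19*V = -19*1/121 = -19/121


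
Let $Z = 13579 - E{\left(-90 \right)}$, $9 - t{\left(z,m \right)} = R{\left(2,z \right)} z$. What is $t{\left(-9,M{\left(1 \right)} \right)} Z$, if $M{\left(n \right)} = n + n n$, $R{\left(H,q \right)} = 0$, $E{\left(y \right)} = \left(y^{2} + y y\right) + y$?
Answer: $-22779$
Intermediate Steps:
$E{\left(y \right)} = y + 2 y^{2}$ ($E{\left(y \right)} = \left(y^{2} + y^{2}\right) + y = 2 y^{2} + y = y + 2 y^{2}$)
$M{\left(n \right)} = n + n^{2}$
$t{\left(z,m \right)} = 9$ ($t{\left(z,m \right)} = 9 - 0 z = 9 - 0 = 9 + 0 = 9$)
$Z = -2531$ ($Z = 13579 - - 90 \left(1 + 2 \left(-90\right)\right) = 13579 - - 90 \left(1 - 180\right) = 13579 - \left(-90\right) \left(-179\right) = 13579 - 16110 = -2531$)
$t{\left(-9,M{\left(1 \right)} \right)} Z = 9 \left(-2531\right) = -22779$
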